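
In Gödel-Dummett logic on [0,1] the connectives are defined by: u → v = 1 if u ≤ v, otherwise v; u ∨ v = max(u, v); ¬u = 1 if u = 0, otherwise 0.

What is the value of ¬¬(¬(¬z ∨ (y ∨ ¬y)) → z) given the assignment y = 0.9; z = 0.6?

1.00

¬z: Gödel ¬ of 0.6 = 0 (operand ≠ 0)
¬y: Gödel ¬ of 0.9 = 0 (operand ≠ 0)
(y ∨ ¬y) = max(0.9, 0) = 0.9
(¬z ∨ (y ∨ ¬y)) = max(0, 0.9) = 0.9
¬(¬z ∨ (y ∨ ¬y)): Gödel ¬ of 0.9 = 0 (operand ≠ 0)
(¬(¬z ∨ (y ∨ ¬y)) → z): 0 ≤ 0.6, so result = 1
¬(¬(¬z ∨ (y ∨ ¬y)) → z): Gödel ¬ of 1 = 0 (operand ≠ 0)
¬¬(¬(¬z ∨ (y ∨ ¬y)) → z): Gödel ¬ of 0 = 1 (operand is 0)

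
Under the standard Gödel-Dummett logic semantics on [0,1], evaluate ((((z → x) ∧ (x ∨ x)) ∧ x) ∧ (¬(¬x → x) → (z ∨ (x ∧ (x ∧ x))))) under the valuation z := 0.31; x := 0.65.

(z → x): 0.31 ≤ 0.65, so result = 1
(x ∨ x) = max(0.65, 0.65) = 0.65
((z → x) ∧ (x ∨ x)) = min(1, 0.65) = 0.65
(((z → x) ∧ (x ∨ x)) ∧ x) = min(0.65, 0.65) = 0.65
¬x: Gödel ¬ of 0.65 = 0 (operand ≠ 0)
(¬x → x): 0 ≤ 0.65, so result = 1
¬(¬x → x): Gödel ¬ of 1 = 0 (operand ≠ 0)
(x ∧ x) = min(0.65, 0.65) = 0.65
(x ∧ (x ∧ x)) = min(0.65, 0.65) = 0.65
(z ∨ (x ∧ (x ∧ x))) = max(0.31, 0.65) = 0.65
(¬(¬x → x) → (z ∨ (x ∧ (x ∧ x)))): 0 ≤ 0.65, so result = 1
((((z → x) ∧ (x ∨ x)) ∧ x) ∧ (¬(¬x → x) → (z ∨ (x ∧ (x ∧ x))))) = min(0.65, 1) = 0.65

0.65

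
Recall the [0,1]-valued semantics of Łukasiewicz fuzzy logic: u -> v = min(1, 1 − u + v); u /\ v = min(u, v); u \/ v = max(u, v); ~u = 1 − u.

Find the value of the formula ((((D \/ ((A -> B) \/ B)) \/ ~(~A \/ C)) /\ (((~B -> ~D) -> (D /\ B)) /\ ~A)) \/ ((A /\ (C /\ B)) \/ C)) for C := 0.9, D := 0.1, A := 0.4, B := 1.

0.90

(A -> B): min(1, 1 − 0.4 + 1) = 1
((A -> B) \/ B) = max(1, 1) = 1
(D \/ ((A -> B) \/ B)) = max(0.1, 1) = 1
~A: Łukasiewicz ¬ gives 1 − 0.4 = 0.6
(~A \/ C) = max(0.6, 0.9) = 0.9
~(~A \/ C): Łukasiewicz ¬ gives 1 − 0.9 = 0.1
((D \/ ((A -> B) \/ B)) \/ ~(~A \/ C)) = max(1, 0.1) = 1
~B: Łukasiewicz ¬ gives 1 − 1 = 0
~D: Łukasiewicz ¬ gives 1 − 0.1 = 0.9
(~B -> ~D): min(1, 1 − 0 + 0.9) = 1
(D /\ B) = min(0.1, 1) = 0.1
((~B -> ~D) -> (D /\ B)): min(1, 1 − 1 + 0.1) = 0.1
~A: Łukasiewicz ¬ gives 1 − 0.4 = 0.6
(((~B -> ~D) -> (D /\ B)) /\ ~A) = min(0.1, 0.6) = 0.1
(((D \/ ((A -> B) \/ B)) \/ ~(~A \/ C)) /\ (((~B -> ~D) -> (D /\ B)) /\ ~A)) = min(1, 0.1) = 0.1
(C /\ B) = min(0.9, 1) = 0.9
(A /\ (C /\ B)) = min(0.4, 0.9) = 0.4
((A /\ (C /\ B)) \/ C) = max(0.4, 0.9) = 0.9
((((D \/ ((A -> B) \/ B)) \/ ~(~A \/ C)) /\ (((~B -> ~D) -> (D /\ B)) /\ ~A)) \/ ((A /\ (C /\ B)) \/ C)) = max(0.1, 0.9) = 0.9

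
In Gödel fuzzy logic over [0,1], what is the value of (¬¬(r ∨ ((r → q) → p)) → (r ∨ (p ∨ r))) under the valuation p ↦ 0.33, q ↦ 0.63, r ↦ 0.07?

(r → q): 0.07 ≤ 0.63, so result = 1
((r → q) → p): 1 > 0.33, so result = 0.33
(r ∨ ((r → q) → p)) = max(0.07, 0.33) = 0.33
¬(r ∨ ((r → q) → p)): Gödel ¬ of 0.33 = 0 (operand ≠ 0)
¬¬(r ∨ ((r → q) → p)): Gödel ¬ of 0 = 1 (operand is 0)
(p ∨ r) = max(0.33, 0.07) = 0.33
(r ∨ (p ∨ r)) = max(0.07, 0.33) = 0.33
(¬¬(r ∨ ((r → q) → p)) → (r ∨ (p ∨ r))): 1 > 0.33, so result = 0.33

0.33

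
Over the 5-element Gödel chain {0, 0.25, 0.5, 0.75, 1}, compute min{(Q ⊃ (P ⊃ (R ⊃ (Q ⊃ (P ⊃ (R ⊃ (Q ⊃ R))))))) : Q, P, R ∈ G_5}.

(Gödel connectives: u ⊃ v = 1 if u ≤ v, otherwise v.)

1.00

Every assignment gives 1. For instance at Q = 0, P = 0, R = 0:
  (Q ⊃ R): 0 ≤ 0, so result = 1
  (R ⊃ (Q ⊃ R)): 0 ≤ 1, so result = 1
  (P ⊃ (R ⊃ (Q ⊃ R))): 0 ≤ 1, so result = 1
  (Q ⊃ (P ⊃ (R ⊃ (Q ⊃ R)))): 0 ≤ 1, so result = 1
  (R ⊃ (Q ⊃ (P ⊃ (R ⊃ (Q ⊃ R))))): 0 ≤ 1, so result = 1
  (P ⊃ (R ⊃ (Q ⊃ (P ⊃ (R ⊃ (Q ⊃ R)))))): 0 ≤ 1, so result = 1
  (Q ⊃ (P ⊃ (R ⊃ (Q ⊃ (P ⊃ (R ⊃ (Q ⊃ R))))))): 0 ≤ 1, so result = 1
All 125 assignments give value 1 — the formula is a G_5-tautology.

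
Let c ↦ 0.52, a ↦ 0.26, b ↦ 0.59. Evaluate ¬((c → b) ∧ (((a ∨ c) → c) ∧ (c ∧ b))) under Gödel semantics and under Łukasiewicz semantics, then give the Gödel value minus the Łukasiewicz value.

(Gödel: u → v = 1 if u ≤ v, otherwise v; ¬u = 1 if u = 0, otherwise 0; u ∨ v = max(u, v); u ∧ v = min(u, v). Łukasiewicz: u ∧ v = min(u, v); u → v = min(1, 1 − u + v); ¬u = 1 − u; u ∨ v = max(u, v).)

Gödel evaluation:
  (c → b): 0.52 ≤ 0.59, so result = 1
  (a ∨ c) = max(0.26, 0.52) = 0.52
  ((a ∨ c) → c): 0.52 ≤ 0.52, so result = 1
  (c ∧ b) = min(0.52, 0.59) = 0.52
  (((a ∨ c) → c) ∧ (c ∧ b)) = min(1, 0.52) = 0.52
  ((c → b) ∧ (((a ∨ c) → c) ∧ (c ∧ b))) = min(1, 0.52) = 0.52
  ¬((c → b) ∧ (((a ∨ c) → c) ∧ (c ∧ b))): Gödel ¬ of 0.52 = 0 (operand ≠ 0)
  Gödel value = 0
Łukasiewicz evaluation:
  (c → b): min(1, 1 − 0.52 + 0.59) = 1
  (a ∨ c) = max(0.26, 0.52) = 0.52
  ((a ∨ c) → c): min(1, 1 − 0.52 + 0.52) = 1
  (c ∧ b) = min(0.52, 0.59) = 0.52
  (((a ∨ c) → c) ∧ (c ∧ b)) = min(1, 0.52) = 0.52
  ((c → b) ∧ (((a ∨ c) → c) ∧ (c ∧ b))) = min(1, 0.52) = 0.52
  ¬((c → b) ∧ (((a ∨ c) → c) ∧ (c ∧ b))): Łukasiewicz ¬ gives 1 − 0.52 = 0.48
  Łukasiewicz value = 0.48
Difference: 0 − 0.48 = -0.48

-0.48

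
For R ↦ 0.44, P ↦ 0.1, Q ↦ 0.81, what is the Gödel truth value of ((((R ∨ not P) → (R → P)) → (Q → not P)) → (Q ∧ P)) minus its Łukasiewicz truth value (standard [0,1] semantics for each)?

Gödel evaluation:
  not P: Gödel ¬ of 0.1 = 0 (operand ≠ 0)
  (R ∨ not P) = max(0.44, 0) = 0.44
  (R → P): 0.44 > 0.1, so result = 0.1
  ((R ∨ not P) → (R → P)): 0.44 > 0.1, so result = 0.1
  not P: Gödel ¬ of 0.1 = 0 (operand ≠ 0)
  (Q → not P): 0.81 > 0, so result = 0
  (((R ∨ not P) → (R → P)) → (Q → not P)): 0.1 > 0, so result = 0
  (Q ∧ P) = min(0.81, 0.1) = 0.1
  ((((R ∨ not P) → (R → P)) → (Q → not P)) → (Q ∧ P)): 0 ≤ 0.1, so result = 1
  Gödel value = 1
Łukasiewicz evaluation:
  not P: Łukasiewicz ¬ gives 1 − 0.1 = 0.9
  (R ∨ not P) = max(0.44, 0.9) = 0.9
  (R → P): min(1, 1 − 0.44 + 0.1) = 0.66
  ((R ∨ not P) → (R → P)): min(1, 1 − 0.9 + 0.66) = 0.76
  not P: Łukasiewicz ¬ gives 1 − 0.1 = 0.9
  (Q → not P): min(1, 1 − 0.81 + 0.9) = 1
  (((R ∨ not P) → (R → P)) → (Q → not P)): min(1, 1 − 0.76 + 1) = 1
  (Q ∧ P) = min(0.81, 0.1) = 0.1
  ((((R ∨ not P) → (R → P)) → (Q → not P)) → (Q ∧ P)): min(1, 1 − 1 + 0.1) = 0.1
  Łukasiewicz value = 0.1
Difference: 1 − 0.1 = 0.90

0.90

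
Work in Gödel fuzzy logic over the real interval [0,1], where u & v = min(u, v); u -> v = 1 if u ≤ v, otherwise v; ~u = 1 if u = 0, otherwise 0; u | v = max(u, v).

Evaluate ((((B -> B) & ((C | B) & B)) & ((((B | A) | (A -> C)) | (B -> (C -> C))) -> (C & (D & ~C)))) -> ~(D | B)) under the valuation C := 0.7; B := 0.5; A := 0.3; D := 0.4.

1.00

(B -> B): 0.5 ≤ 0.5, so result = 1
(C | B) = max(0.7, 0.5) = 0.7
((C | B) & B) = min(0.7, 0.5) = 0.5
((B -> B) & ((C | B) & B)) = min(1, 0.5) = 0.5
(B | A) = max(0.5, 0.3) = 0.5
(A -> C): 0.3 ≤ 0.7, so result = 1
((B | A) | (A -> C)) = max(0.5, 1) = 1
(C -> C): 0.7 ≤ 0.7, so result = 1
(B -> (C -> C)): 0.5 ≤ 1, so result = 1
(((B | A) | (A -> C)) | (B -> (C -> C))) = max(1, 1) = 1
~C: Gödel ¬ of 0.7 = 0 (operand ≠ 0)
(D & ~C) = min(0.4, 0) = 0
(C & (D & ~C)) = min(0.7, 0) = 0
((((B | A) | (A -> C)) | (B -> (C -> C))) -> (C & (D & ~C))): 1 > 0, so result = 0
(((B -> B) & ((C | B) & B)) & ((((B | A) | (A -> C)) | (B -> (C -> C))) -> (C & (D & ~C)))) = min(0.5, 0) = 0
(D | B) = max(0.4, 0.5) = 0.5
~(D | B): Gödel ¬ of 0.5 = 0 (operand ≠ 0)
((((B -> B) & ((C | B) & B)) & ((((B | A) | (A -> C)) | (B -> (C -> C))) -> (C & (D & ~C)))) -> ~(D | B)): 0 ≤ 0, so result = 1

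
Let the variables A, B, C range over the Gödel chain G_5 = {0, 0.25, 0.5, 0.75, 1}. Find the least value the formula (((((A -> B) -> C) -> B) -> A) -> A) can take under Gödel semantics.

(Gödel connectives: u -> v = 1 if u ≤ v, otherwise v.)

0.00

The minimum is attained at A = 0, B = 0, C = 0.25:
  (A -> B): 0 ≤ 0, so result = 1
  ((A -> B) -> C): 1 > 0.25, so result = 0.25
  (((A -> B) -> C) -> B): 0.25 > 0, so result = 0
  ((((A -> B) -> C) -> B) -> A): 0 ≤ 0, so result = 1
  (((((A -> B) -> C) -> B) -> A) -> A): 1 > 0, so result = 0
Checking all 125 assignments confirms none give a value below 0.00.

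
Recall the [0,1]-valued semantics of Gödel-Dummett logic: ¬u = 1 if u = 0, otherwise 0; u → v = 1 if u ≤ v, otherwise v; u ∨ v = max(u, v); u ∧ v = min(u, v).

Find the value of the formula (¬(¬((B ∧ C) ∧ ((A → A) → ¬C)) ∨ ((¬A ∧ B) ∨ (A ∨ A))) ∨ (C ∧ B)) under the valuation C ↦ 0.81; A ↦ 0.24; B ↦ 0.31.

0.31

(B ∧ C) = min(0.31, 0.81) = 0.31
(A → A): 0.24 ≤ 0.24, so result = 1
¬C: Gödel ¬ of 0.81 = 0 (operand ≠ 0)
((A → A) → ¬C): 1 > 0, so result = 0
((B ∧ C) ∧ ((A → A) → ¬C)) = min(0.31, 0) = 0
¬((B ∧ C) ∧ ((A → A) → ¬C)): Gödel ¬ of 0 = 1 (operand is 0)
¬A: Gödel ¬ of 0.24 = 0 (operand ≠ 0)
(¬A ∧ B) = min(0, 0.31) = 0
(A ∨ A) = max(0.24, 0.24) = 0.24
((¬A ∧ B) ∨ (A ∨ A)) = max(0, 0.24) = 0.24
(¬((B ∧ C) ∧ ((A → A) → ¬C)) ∨ ((¬A ∧ B) ∨ (A ∨ A))) = max(1, 0.24) = 1
¬(¬((B ∧ C) ∧ ((A → A) → ¬C)) ∨ ((¬A ∧ B) ∨ (A ∨ A))): Gödel ¬ of 1 = 0 (operand ≠ 0)
(C ∧ B) = min(0.81, 0.31) = 0.31
(¬(¬((B ∧ C) ∧ ((A → A) → ¬C)) ∨ ((¬A ∧ B) ∨ (A ∨ A))) ∨ (C ∧ B)) = max(0, 0.31) = 0.31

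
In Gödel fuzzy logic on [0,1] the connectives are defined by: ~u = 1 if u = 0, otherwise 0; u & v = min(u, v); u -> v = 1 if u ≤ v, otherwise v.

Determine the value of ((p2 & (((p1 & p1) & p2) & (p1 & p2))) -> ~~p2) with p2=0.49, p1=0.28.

(p1 & p1) = min(0.28, 0.28) = 0.28
((p1 & p1) & p2) = min(0.28, 0.49) = 0.28
(p1 & p2) = min(0.28, 0.49) = 0.28
(((p1 & p1) & p2) & (p1 & p2)) = min(0.28, 0.28) = 0.28
(p2 & (((p1 & p1) & p2) & (p1 & p2))) = min(0.49, 0.28) = 0.28
~p2: Gödel ¬ of 0.49 = 0 (operand ≠ 0)
~~p2: Gödel ¬ of 0 = 1 (operand is 0)
((p2 & (((p1 & p1) & p2) & (p1 & p2))) -> ~~p2): 0.28 ≤ 1, so result = 1

1.00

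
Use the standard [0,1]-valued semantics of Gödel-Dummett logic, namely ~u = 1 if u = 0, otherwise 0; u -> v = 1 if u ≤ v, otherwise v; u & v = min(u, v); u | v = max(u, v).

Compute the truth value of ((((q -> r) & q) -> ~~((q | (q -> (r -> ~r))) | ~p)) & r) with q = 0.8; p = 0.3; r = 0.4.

0.40

(q -> r): 0.8 > 0.4, so result = 0.4
((q -> r) & q) = min(0.4, 0.8) = 0.4
~r: Gödel ¬ of 0.4 = 0 (operand ≠ 0)
(r -> ~r): 0.4 > 0, so result = 0
(q -> (r -> ~r)): 0.8 > 0, so result = 0
(q | (q -> (r -> ~r))) = max(0.8, 0) = 0.8
~p: Gödel ¬ of 0.3 = 0 (operand ≠ 0)
((q | (q -> (r -> ~r))) | ~p) = max(0.8, 0) = 0.8
~((q | (q -> (r -> ~r))) | ~p): Gödel ¬ of 0.8 = 0 (operand ≠ 0)
~~((q | (q -> (r -> ~r))) | ~p): Gödel ¬ of 0 = 1 (operand is 0)
(((q -> r) & q) -> ~~((q | (q -> (r -> ~r))) | ~p)): 0.4 ≤ 1, so result = 1
((((q -> r) & q) -> ~~((q | (q -> (r -> ~r))) | ~p)) & r) = min(1, 0.4) = 0.4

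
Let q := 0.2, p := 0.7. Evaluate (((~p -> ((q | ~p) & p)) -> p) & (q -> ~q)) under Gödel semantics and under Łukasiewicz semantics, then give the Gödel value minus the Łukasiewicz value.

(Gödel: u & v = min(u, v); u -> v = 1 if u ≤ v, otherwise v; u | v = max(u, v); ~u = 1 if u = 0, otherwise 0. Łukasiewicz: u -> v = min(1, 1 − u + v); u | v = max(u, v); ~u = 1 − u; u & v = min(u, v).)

Gödel evaluation:
  ~p: Gödel ¬ of 0.7 = 0 (operand ≠ 0)
  ~p: Gödel ¬ of 0.7 = 0 (operand ≠ 0)
  (q | ~p) = max(0.2, 0) = 0.2
  ((q | ~p) & p) = min(0.2, 0.7) = 0.2
  (~p -> ((q | ~p) & p)): 0 ≤ 0.2, so result = 1
  ((~p -> ((q | ~p) & p)) -> p): 1 > 0.7, so result = 0.7
  ~q: Gödel ¬ of 0.2 = 0 (operand ≠ 0)
  (q -> ~q): 0.2 > 0, so result = 0
  (((~p -> ((q | ~p) & p)) -> p) & (q -> ~q)) = min(0.7, 0) = 0
  Gödel value = 0
Łukasiewicz evaluation:
  ~p: Łukasiewicz ¬ gives 1 − 0.7 = 0.3
  ~p: Łukasiewicz ¬ gives 1 − 0.7 = 0.3
  (q | ~p) = max(0.2, 0.3) = 0.3
  ((q | ~p) & p) = min(0.3, 0.7) = 0.3
  (~p -> ((q | ~p) & p)): min(1, 1 − 0.3 + 0.3) = 1
  ((~p -> ((q | ~p) & p)) -> p): min(1, 1 − 1 + 0.7) = 0.7
  ~q: Łukasiewicz ¬ gives 1 − 0.2 = 0.8
  (q -> ~q): min(1, 1 − 0.2 + 0.8) = 1
  (((~p -> ((q | ~p) & p)) -> p) & (q -> ~q)) = min(0.7, 1) = 0.7
  Łukasiewicz value = 0.7
Difference: 0 − 0.7 = -0.70

-0.70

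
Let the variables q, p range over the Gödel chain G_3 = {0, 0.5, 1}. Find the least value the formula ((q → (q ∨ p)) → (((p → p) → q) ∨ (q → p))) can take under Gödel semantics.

0.50

The minimum is attained at q = 0.5, p = 0:
  (q ∨ p) = max(0.5, 0) = 0.5
  (q → (q ∨ p)): 0.5 ≤ 0.5, so result = 1
  (p → p): 0 ≤ 0, so result = 1
  ((p → p) → q): 1 > 0.5, so result = 0.5
  (q → p): 0.5 > 0, so result = 0
  (((p → p) → q) ∨ (q → p)) = max(0.5, 0) = 0.5
  ((q → (q ∨ p)) → (((p → p) → q) ∨ (q → p))): 1 > 0.5, so result = 0.5
Checking all 9 assignments confirms none give a value below 0.50.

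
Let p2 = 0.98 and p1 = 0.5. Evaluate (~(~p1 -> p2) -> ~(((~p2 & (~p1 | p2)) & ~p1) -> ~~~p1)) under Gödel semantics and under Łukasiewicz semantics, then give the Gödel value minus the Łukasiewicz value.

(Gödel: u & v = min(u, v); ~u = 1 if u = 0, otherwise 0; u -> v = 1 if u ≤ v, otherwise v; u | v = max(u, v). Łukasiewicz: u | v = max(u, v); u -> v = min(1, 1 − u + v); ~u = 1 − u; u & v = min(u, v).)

Gödel evaluation:
  ~p1: Gödel ¬ of 0.5 = 0 (operand ≠ 0)
  (~p1 -> p2): 0 ≤ 0.98, so result = 1
  ~(~p1 -> p2): Gödel ¬ of 1 = 0 (operand ≠ 0)
  ~p2: Gödel ¬ of 0.98 = 0 (operand ≠ 0)
  ~p1: Gödel ¬ of 0.5 = 0 (operand ≠ 0)
  (~p1 | p2) = max(0, 0.98) = 0.98
  (~p2 & (~p1 | p2)) = min(0, 0.98) = 0
  ~p1: Gödel ¬ of 0.5 = 0 (operand ≠ 0)
  ((~p2 & (~p1 | p2)) & ~p1) = min(0, 0) = 0
  ~p1: Gödel ¬ of 0.5 = 0 (operand ≠ 0)
  ~~p1: Gödel ¬ of 0 = 1 (operand is 0)
  ~~~p1: Gödel ¬ of 1 = 0 (operand ≠ 0)
  (((~p2 & (~p1 | p2)) & ~p1) -> ~~~p1): 0 ≤ 0, so result = 1
  ~(((~p2 & (~p1 | p2)) & ~p1) -> ~~~p1): Gödel ¬ of 1 = 0 (operand ≠ 0)
  (~(~p1 -> p2) -> ~(((~p2 & (~p1 | p2)) & ~p1) -> ~~~p1)): 0 ≤ 0, so result = 1
  Gödel value = 1
Łukasiewicz evaluation:
  ~p1: Łukasiewicz ¬ gives 1 − 0.5 = 0.5
  (~p1 -> p2): min(1, 1 − 0.5 + 0.98) = 1
  ~(~p1 -> p2): Łukasiewicz ¬ gives 1 − 1 = 0
  ~p2: Łukasiewicz ¬ gives 1 − 0.98 = 0.02
  ~p1: Łukasiewicz ¬ gives 1 − 0.5 = 0.5
  (~p1 | p2) = max(0.5, 0.98) = 0.98
  (~p2 & (~p1 | p2)) = min(0.02, 0.98) = 0.02
  ~p1: Łukasiewicz ¬ gives 1 − 0.5 = 0.5
  ((~p2 & (~p1 | p2)) & ~p1) = min(0.02, 0.5) = 0.02
  ~p1: Łukasiewicz ¬ gives 1 − 0.5 = 0.5
  ~~p1: Łukasiewicz ¬ gives 1 − 0.5 = 0.5
  ~~~p1: Łukasiewicz ¬ gives 1 − 0.5 = 0.5
  (((~p2 & (~p1 | p2)) & ~p1) -> ~~~p1): min(1, 1 − 0.02 + 0.5) = 1
  ~(((~p2 & (~p1 | p2)) & ~p1) -> ~~~p1): Łukasiewicz ¬ gives 1 − 1 = 0
  (~(~p1 -> p2) -> ~(((~p2 & (~p1 | p2)) & ~p1) -> ~~~p1)): min(1, 1 − 0 + 0) = 1
  Łukasiewicz value = 1
Difference: 1 − 1 = 0.00

0.00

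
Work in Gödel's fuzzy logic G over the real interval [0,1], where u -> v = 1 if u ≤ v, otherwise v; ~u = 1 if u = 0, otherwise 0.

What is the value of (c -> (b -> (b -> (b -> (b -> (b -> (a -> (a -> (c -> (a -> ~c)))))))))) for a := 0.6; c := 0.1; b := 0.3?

0.00

~c: Gödel ¬ of 0.1 = 0 (operand ≠ 0)
(a -> ~c): 0.6 > 0, so result = 0
(c -> (a -> ~c)): 0.1 > 0, so result = 0
(a -> (c -> (a -> ~c))): 0.6 > 0, so result = 0
(a -> (a -> (c -> (a -> ~c)))): 0.6 > 0, so result = 0
(b -> (a -> (a -> (c -> (a -> ~c))))): 0.3 > 0, so result = 0
(b -> (b -> (a -> (a -> (c -> (a -> ~c)))))): 0.3 > 0, so result = 0
(b -> (b -> (b -> (a -> (a -> (c -> (a -> ~c))))))): 0.3 > 0, so result = 0
(b -> (b -> (b -> (b -> (a -> (a -> (c -> (a -> ~c)))))))): 0.3 > 0, so result = 0
(b -> (b -> (b -> (b -> (b -> (a -> (a -> (c -> (a -> ~c))))))))): 0.3 > 0, so result = 0
(c -> (b -> (b -> (b -> (b -> (b -> (a -> (a -> (c -> (a -> ~c)))))))))): 0.1 > 0, so result = 0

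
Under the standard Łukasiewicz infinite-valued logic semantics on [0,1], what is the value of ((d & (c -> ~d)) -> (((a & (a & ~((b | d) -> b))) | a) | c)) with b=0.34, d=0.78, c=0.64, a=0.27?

~d: Łukasiewicz ¬ gives 1 − 0.78 = 0.22
(c -> ~d): min(1, 1 − 0.64 + 0.22) = 0.58
(d & (c -> ~d)) = min(0.78, 0.58) = 0.58
(b | d) = max(0.34, 0.78) = 0.78
((b | d) -> b): min(1, 1 − 0.78 + 0.34) = 0.56
~((b | d) -> b): Łukasiewicz ¬ gives 1 − 0.56 = 0.44
(a & ~((b | d) -> b)) = min(0.27, 0.44) = 0.27
(a & (a & ~((b | d) -> b))) = min(0.27, 0.27) = 0.27
((a & (a & ~((b | d) -> b))) | a) = max(0.27, 0.27) = 0.27
(((a & (a & ~((b | d) -> b))) | a) | c) = max(0.27, 0.64) = 0.64
((d & (c -> ~d)) -> (((a & (a & ~((b | d) -> b))) | a) | c)): min(1, 1 − 0.58 + 0.64) = 1

1.00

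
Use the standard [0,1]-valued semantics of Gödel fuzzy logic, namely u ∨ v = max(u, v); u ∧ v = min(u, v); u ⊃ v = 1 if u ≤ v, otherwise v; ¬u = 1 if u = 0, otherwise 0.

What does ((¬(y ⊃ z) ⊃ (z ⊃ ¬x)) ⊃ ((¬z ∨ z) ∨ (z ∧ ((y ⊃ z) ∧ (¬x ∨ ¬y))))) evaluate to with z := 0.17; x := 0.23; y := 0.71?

(y ⊃ z): 0.71 > 0.17, so result = 0.17
¬(y ⊃ z): Gödel ¬ of 0.17 = 0 (operand ≠ 0)
¬x: Gödel ¬ of 0.23 = 0 (operand ≠ 0)
(z ⊃ ¬x): 0.17 > 0, so result = 0
(¬(y ⊃ z) ⊃ (z ⊃ ¬x)): 0 ≤ 0, so result = 1
¬z: Gödel ¬ of 0.17 = 0 (operand ≠ 0)
(¬z ∨ z) = max(0, 0.17) = 0.17
(y ⊃ z): 0.71 > 0.17, so result = 0.17
¬x: Gödel ¬ of 0.23 = 0 (operand ≠ 0)
¬y: Gödel ¬ of 0.71 = 0 (operand ≠ 0)
(¬x ∨ ¬y) = max(0, 0) = 0
((y ⊃ z) ∧ (¬x ∨ ¬y)) = min(0.17, 0) = 0
(z ∧ ((y ⊃ z) ∧ (¬x ∨ ¬y))) = min(0.17, 0) = 0
((¬z ∨ z) ∨ (z ∧ ((y ⊃ z) ∧ (¬x ∨ ¬y)))) = max(0.17, 0) = 0.17
((¬(y ⊃ z) ⊃ (z ⊃ ¬x)) ⊃ ((¬z ∨ z) ∨ (z ∧ ((y ⊃ z) ∧ (¬x ∨ ¬y))))): 1 > 0.17, so result = 0.17

0.17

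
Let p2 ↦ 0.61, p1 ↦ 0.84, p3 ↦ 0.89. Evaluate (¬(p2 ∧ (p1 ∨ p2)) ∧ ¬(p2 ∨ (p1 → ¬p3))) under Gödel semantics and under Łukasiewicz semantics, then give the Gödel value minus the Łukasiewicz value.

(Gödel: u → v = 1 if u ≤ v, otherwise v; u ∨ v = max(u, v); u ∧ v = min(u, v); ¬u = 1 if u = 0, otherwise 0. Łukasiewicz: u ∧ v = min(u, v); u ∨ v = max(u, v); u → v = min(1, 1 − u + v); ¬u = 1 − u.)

Gödel evaluation:
  (p1 ∨ p2) = max(0.84, 0.61) = 0.84
  (p2 ∧ (p1 ∨ p2)) = min(0.61, 0.84) = 0.61
  ¬(p2 ∧ (p1 ∨ p2)): Gödel ¬ of 0.61 = 0 (operand ≠ 0)
  ¬p3: Gödel ¬ of 0.89 = 0 (operand ≠ 0)
  (p1 → ¬p3): 0.84 > 0, so result = 0
  (p2 ∨ (p1 → ¬p3)) = max(0.61, 0) = 0.61
  ¬(p2 ∨ (p1 → ¬p3)): Gödel ¬ of 0.61 = 0 (operand ≠ 0)
  (¬(p2 ∧ (p1 ∨ p2)) ∧ ¬(p2 ∨ (p1 → ¬p3))) = min(0, 0) = 0
  Gödel value = 0
Łukasiewicz evaluation:
  (p1 ∨ p2) = max(0.84, 0.61) = 0.84
  (p2 ∧ (p1 ∨ p2)) = min(0.61, 0.84) = 0.61
  ¬(p2 ∧ (p1 ∨ p2)): Łukasiewicz ¬ gives 1 − 0.61 = 0.39
  ¬p3: Łukasiewicz ¬ gives 1 − 0.89 = 0.11
  (p1 → ¬p3): min(1, 1 − 0.84 + 0.11) = 0.27
  (p2 ∨ (p1 → ¬p3)) = max(0.61, 0.27) = 0.61
  ¬(p2 ∨ (p1 → ¬p3)): Łukasiewicz ¬ gives 1 − 0.61 = 0.39
  (¬(p2 ∧ (p1 ∨ p2)) ∧ ¬(p2 ∨ (p1 → ¬p3))) = min(0.39, 0.39) = 0.39
  Łukasiewicz value = 0.39
Difference: 0 − 0.39 = -0.39

-0.39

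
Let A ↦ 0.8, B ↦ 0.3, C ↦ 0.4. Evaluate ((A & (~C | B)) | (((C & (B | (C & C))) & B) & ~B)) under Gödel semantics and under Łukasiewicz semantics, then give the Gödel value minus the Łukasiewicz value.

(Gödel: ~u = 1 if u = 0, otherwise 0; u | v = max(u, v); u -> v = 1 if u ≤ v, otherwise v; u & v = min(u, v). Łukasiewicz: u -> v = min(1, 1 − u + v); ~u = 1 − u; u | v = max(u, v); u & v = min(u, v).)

-0.30

Gödel evaluation:
  ~C: Gödel ¬ of 0.4 = 0 (operand ≠ 0)
  (~C | B) = max(0, 0.3) = 0.3
  (A & (~C | B)) = min(0.8, 0.3) = 0.3
  (C & C) = min(0.4, 0.4) = 0.4
  (B | (C & C)) = max(0.3, 0.4) = 0.4
  (C & (B | (C & C))) = min(0.4, 0.4) = 0.4
  ((C & (B | (C & C))) & B) = min(0.4, 0.3) = 0.3
  ~B: Gödel ¬ of 0.3 = 0 (operand ≠ 0)
  (((C & (B | (C & C))) & B) & ~B) = min(0.3, 0) = 0
  ((A & (~C | B)) | (((C & (B | (C & C))) & B) & ~B)) = max(0.3, 0) = 0.3
  Gödel value = 0.3
Łukasiewicz evaluation:
  ~C: Łukasiewicz ¬ gives 1 − 0.4 = 0.6
  (~C | B) = max(0.6, 0.3) = 0.6
  (A & (~C | B)) = min(0.8, 0.6) = 0.6
  (C & C) = min(0.4, 0.4) = 0.4
  (B | (C & C)) = max(0.3, 0.4) = 0.4
  (C & (B | (C & C))) = min(0.4, 0.4) = 0.4
  ((C & (B | (C & C))) & B) = min(0.4, 0.3) = 0.3
  ~B: Łukasiewicz ¬ gives 1 − 0.3 = 0.7
  (((C & (B | (C & C))) & B) & ~B) = min(0.3, 0.7) = 0.3
  ((A & (~C | B)) | (((C & (B | (C & C))) & B) & ~B)) = max(0.6, 0.3) = 0.6
  Łukasiewicz value = 0.6
Difference: 0.3 − 0.6 = -0.30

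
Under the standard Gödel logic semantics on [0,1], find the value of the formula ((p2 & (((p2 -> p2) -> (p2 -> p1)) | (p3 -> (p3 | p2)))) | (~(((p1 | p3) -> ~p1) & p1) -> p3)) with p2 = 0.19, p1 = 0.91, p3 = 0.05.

0.19

(p2 -> p2): 0.19 ≤ 0.19, so result = 1
(p2 -> p1): 0.19 ≤ 0.91, so result = 1
((p2 -> p2) -> (p2 -> p1)): 1 ≤ 1, so result = 1
(p3 | p2) = max(0.05, 0.19) = 0.19
(p3 -> (p3 | p2)): 0.05 ≤ 0.19, so result = 1
(((p2 -> p2) -> (p2 -> p1)) | (p3 -> (p3 | p2))) = max(1, 1) = 1
(p2 & (((p2 -> p2) -> (p2 -> p1)) | (p3 -> (p3 | p2)))) = min(0.19, 1) = 0.19
(p1 | p3) = max(0.91, 0.05) = 0.91
~p1: Gödel ¬ of 0.91 = 0 (operand ≠ 0)
((p1 | p3) -> ~p1): 0.91 > 0, so result = 0
(((p1 | p3) -> ~p1) & p1) = min(0, 0.91) = 0
~(((p1 | p3) -> ~p1) & p1): Gödel ¬ of 0 = 1 (operand is 0)
(~(((p1 | p3) -> ~p1) & p1) -> p3): 1 > 0.05, so result = 0.05
((p2 & (((p2 -> p2) -> (p2 -> p1)) | (p3 -> (p3 | p2)))) | (~(((p1 | p3) -> ~p1) & p1) -> p3)) = max(0.19, 0.05) = 0.19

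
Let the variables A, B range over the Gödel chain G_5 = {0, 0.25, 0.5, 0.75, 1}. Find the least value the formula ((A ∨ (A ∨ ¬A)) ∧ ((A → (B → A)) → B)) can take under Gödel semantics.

The minimum is attained at A = 0, B = 0:
  ¬A: Gödel ¬ of 0 = 1 (operand is 0)
  (A ∨ ¬A) = max(0, 1) = 1
  (A ∨ (A ∨ ¬A)) = max(0, 1) = 1
  (B → A): 0 ≤ 0, so result = 1
  (A → (B → A)): 0 ≤ 1, so result = 1
  ((A → (B → A)) → B): 1 > 0, so result = 0
  ((A ∨ (A ∨ ¬A)) ∧ ((A → (B → A)) → B)) = min(1, 0) = 0
Checking all 25 assignments confirms none give a value below 0.00.

0.00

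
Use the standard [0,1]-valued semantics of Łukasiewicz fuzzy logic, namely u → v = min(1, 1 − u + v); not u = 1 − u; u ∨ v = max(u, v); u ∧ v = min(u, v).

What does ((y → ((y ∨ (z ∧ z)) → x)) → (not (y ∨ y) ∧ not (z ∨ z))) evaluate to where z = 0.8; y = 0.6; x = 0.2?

0.40

(z ∧ z) = min(0.8, 0.8) = 0.8
(y ∨ (z ∧ z)) = max(0.6, 0.8) = 0.8
((y ∨ (z ∧ z)) → x): min(1, 1 − 0.8 + 0.2) = 0.4
(y → ((y ∨ (z ∧ z)) → x)): min(1, 1 − 0.6 + 0.4) = 0.8
(y ∨ y) = max(0.6, 0.6) = 0.6
not (y ∨ y): Łukasiewicz ¬ gives 1 − 0.6 = 0.4
(z ∨ z) = max(0.8, 0.8) = 0.8
not (z ∨ z): Łukasiewicz ¬ gives 1 − 0.8 = 0.2
(not (y ∨ y) ∧ not (z ∨ z)) = min(0.4, 0.2) = 0.2
((y → ((y ∨ (z ∧ z)) → x)) → (not (y ∨ y) ∧ not (z ∨ z))): min(1, 1 − 0.8 + 0.2) = 0.4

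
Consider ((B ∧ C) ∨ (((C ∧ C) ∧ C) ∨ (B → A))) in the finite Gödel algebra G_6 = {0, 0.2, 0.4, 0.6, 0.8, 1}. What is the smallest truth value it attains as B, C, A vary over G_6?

The minimum is attained at B = 0.2, C = 0, A = 0:
  (B ∧ C) = min(0.2, 0) = 0
  (C ∧ C) = min(0, 0) = 0
  ((C ∧ C) ∧ C) = min(0, 0) = 0
  (B → A): 0.2 > 0, so result = 0
  (((C ∧ C) ∧ C) ∨ (B → A)) = max(0, 0) = 0
  ((B ∧ C) ∨ (((C ∧ C) ∧ C) ∨ (B → A))) = max(0, 0) = 0
Checking all 216 assignments confirms none give a value below 0.00.

0.00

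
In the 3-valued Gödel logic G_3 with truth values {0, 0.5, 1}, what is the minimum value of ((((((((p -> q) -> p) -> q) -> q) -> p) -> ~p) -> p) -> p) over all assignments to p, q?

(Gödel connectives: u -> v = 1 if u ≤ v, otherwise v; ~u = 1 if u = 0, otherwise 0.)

0.50

The minimum is attained at p = 0.5, q = 0:
  (p -> q): 0.5 > 0, so result = 0
  ((p -> q) -> p): 0 ≤ 0.5, so result = 1
  (((p -> q) -> p) -> q): 1 > 0, so result = 0
  ((((p -> q) -> p) -> q) -> q): 0 ≤ 0, so result = 1
  (((((p -> q) -> p) -> q) -> q) -> p): 1 > 0.5, so result = 0.5
  ~p: Gödel ¬ of 0.5 = 0 (operand ≠ 0)
  ((((((p -> q) -> p) -> q) -> q) -> p) -> ~p): 0.5 > 0, so result = 0
  (((((((p -> q) -> p) -> q) -> q) -> p) -> ~p) -> p): 0 ≤ 0.5, so result = 1
  ((((((((p -> q) -> p) -> q) -> q) -> p) -> ~p) -> p) -> p): 1 > 0.5, so result = 0.5
Checking all 9 assignments confirms none give a value below 0.50.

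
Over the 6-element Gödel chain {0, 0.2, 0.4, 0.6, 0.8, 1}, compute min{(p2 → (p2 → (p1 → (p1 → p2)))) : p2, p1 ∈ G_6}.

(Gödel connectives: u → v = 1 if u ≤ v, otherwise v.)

1.00

Every assignment gives 1. For instance at p2 = 0, p1 = 0:
  (p1 → p2): 0 ≤ 0, so result = 1
  (p1 → (p1 → p2)): 0 ≤ 1, so result = 1
  (p2 → (p1 → (p1 → p2))): 0 ≤ 1, so result = 1
  (p2 → (p2 → (p1 → (p1 → p2)))): 0 ≤ 1, so result = 1
All 36 assignments give value 1 — the formula is a G_6-tautology.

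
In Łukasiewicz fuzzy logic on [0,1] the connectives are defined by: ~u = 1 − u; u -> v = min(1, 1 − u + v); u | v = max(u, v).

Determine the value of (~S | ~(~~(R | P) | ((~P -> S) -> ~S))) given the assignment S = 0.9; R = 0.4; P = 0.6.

0.40

~S: Łukasiewicz ¬ gives 1 − 0.9 = 0.1
(R | P) = max(0.4, 0.6) = 0.6
~(R | P): Łukasiewicz ¬ gives 1 − 0.6 = 0.4
~~(R | P): Łukasiewicz ¬ gives 1 − 0.4 = 0.6
~P: Łukasiewicz ¬ gives 1 − 0.6 = 0.4
(~P -> S): min(1, 1 − 0.4 + 0.9) = 1
~S: Łukasiewicz ¬ gives 1 − 0.9 = 0.1
((~P -> S) -> ~S): min(1, 1 − 1 + 0.1) = 0.1
(~~(R | P) | ((~P -> S) -> ~S)) = max(0.6, 0.1) = 0.6
~(~~(R | P) | ((~P -> S) -> ~S)): Łukasiewicz ¬ gives 1 − 0.6 = 0.4
(~S | ~(~~(R | P) | ((~P -> S) -> ~S))) = max(0.1, 0.4) = 0.4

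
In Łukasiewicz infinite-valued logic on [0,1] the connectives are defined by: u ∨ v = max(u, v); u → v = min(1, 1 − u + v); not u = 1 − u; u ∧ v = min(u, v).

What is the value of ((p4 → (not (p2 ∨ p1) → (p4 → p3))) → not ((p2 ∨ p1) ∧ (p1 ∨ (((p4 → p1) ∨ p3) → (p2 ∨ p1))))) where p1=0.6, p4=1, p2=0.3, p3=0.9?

0.40

(p2 ∨ p1) = max(0.3, 0.6) = 0.6
not (p2 ∨ p1): Łukasiewicz ¬ gives 1 − 0.6 = 0.4
(p4 → p3): min(1, 1 − 1 + 0.9) = 0.9
(not (p2 ∨ p1) → (p4 → p3)): min(1, 1 − 0.4 + 0.9) = 1
(p4 → (not (p2 ∨ p1) → (p4 → p3))): min(1, 1 − 1 + 1) = 1
(p2 ∨ p1) = max(0.3, 0.6) = 0.6
(p4 → p1): min(1, 1 − 1 + 0.6) = 0.6
((p4 → p1) ∨ p3) = max(0.6, 0.9) = 0.9
(p2 ∨ p1) = max(0.3, 0.6) = 0.6
(((p4 → p1) ∨ p3) → (p2 ∨ p1)): min(1, 1 − 0.9 + 0.6) = 0.7
(p1 ∨ (((p4 → p1) ∨ p3) → (p2 ∨ p1))) = max(0.6, 0.7) = 0.7
((p2 ∨ p1) ∧ (p1 ∨ (((p4 → p1) ∨ p3) → (p2 ∨ p1)))) = min(0.6, 0.7) = 0.6
not ((p2 ∨ p1) ∧ (p1 ∨ (((p4 → p1) ∨ p3) → (p2 ∨ p1)))): Łukasiewicz ¬ gives 1 − 0.6 = 0.4
((p4 → (not (p2 ∨ p1) → (p4 → p3))) → not ((p2 ∨ p1) ∧ (p1 ∨ (((p4 → p1) ∨ p3) → (p2 ∨ p1))))): min(1, 1 − 1 + 0.4) = 0.4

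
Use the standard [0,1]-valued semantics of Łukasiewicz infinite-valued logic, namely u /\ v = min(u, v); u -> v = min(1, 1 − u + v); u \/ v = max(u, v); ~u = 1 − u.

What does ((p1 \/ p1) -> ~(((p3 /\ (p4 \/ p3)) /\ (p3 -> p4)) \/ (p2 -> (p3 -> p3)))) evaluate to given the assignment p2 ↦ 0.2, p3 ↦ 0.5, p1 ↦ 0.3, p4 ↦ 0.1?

(p1 \/ p1) = max(0.3, 0.3) = 0.3
(p4 \/ p3) = max(0.1, 0.5) = 0.5
(p3 /\ (p4 \/ p3)) = min(0.5, 0.5) = 0.5
(p3 -> p4): min(1, 1 − 0.5 + 0.1) = 0.6
((p3 /\ (p4 \/ p3)) /\ (p3 -> p4)) = min(0.5, 0.6) = 0.5
(p3 -> p3): min(1, 1 − 0.5 + 0.5) = 1
(p2 -> (p3 -> p3)): min(1, 1 − 0.2 + 1) = 1
(((p3 /\ (p4 \/ p3)) /\ (p3 -> p4)) \/ (p2 -> (p3 -> p3))) = max(0.5, 1) = 1
~(((p3 /\ (p4 \/ p3)) /\ (p3 -> p4)) \/ (p2 -> (p3 -> p3))): Łukasiewicz ¬ gives 1 − 1 = 0
((p1 \/ p1) -> ~(((p3 /\ (p4 \/ p3)) /\ (p3 -> p4)) \/ (p2 -> (p3 -> p3)))): min(1, 1 − 0.3 + 0) = 0.7

0.70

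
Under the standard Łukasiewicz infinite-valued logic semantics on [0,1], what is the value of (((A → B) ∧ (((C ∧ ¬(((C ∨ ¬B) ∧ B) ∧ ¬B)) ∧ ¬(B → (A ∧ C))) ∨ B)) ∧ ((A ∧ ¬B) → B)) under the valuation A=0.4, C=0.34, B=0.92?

(A → B): min(1, 1 − 0.4 + 0.92) = 1
¬B: Łukasiewicz ¬ gives 1 − 0.92 = 0.08
(C ∨ ¬B) = max(0.34, 0.08) = 0.34
((C ∨ ¬B) ∧ B) = min(0.34, 0.92) = 0.34
¬B: Łukasiewicz ¬ gives 1 − 0.92 = 0.08
(((C ∨ ¬B) ∧ B) ∧ ¬B) = min(0.34, 0.08) = 0.08
¬(((C ∨ ¬B) ∧ B) ∧ ¬B): Łukasiewicz ¬ gives 1 − 0.08 = 0.92
(C ∧ ¬(((C ∨ ¬B) ∧ B) ∧ ¬B)) = min(0.34, 0.92) = 0.34
(A ∧ C) = min(0.4, 0.34) = 0.34
(B → (A ∧ C)): min(1, 1 − 0.92 + 0.34) = 0.42
¬(B → (A ∧ C)): Łukasiewicz ¬ gives 1 − 0.42 = 0.58
((C ∧ ¬(((C ∨ ¬B) ∧ B) ∧ ¬B)) ∧ ¬(B → (A ∧ C))) = min(0.34, 0.58) = 0.34
(((C ∧ ¬(((C ∨ ¬B) ∧ B) ∧ ¬B)) ∧ ¬(B → (A ∧ C))) ∨ B) = max(0.34, 0.92) = 0.92
((A → B) ∧ (((C ∧ ¬(((C ∨ ¬B) ∧ B) ∧ ¬B)) ∧ ¬(B → (A ∧ C))) ∨ B)) = min(1, 0.92) = 0.92
¬B: Łukasiewicz ¬ gives 1 − 0.92 = 0.08
(A ∧ ¬B) = min(0.4, 0.08) = 0.08
((A ∧ ¬B) → B): min(1, 1 − 0.08 + 0.92) = 1
(((A → B) ∧ (((C ∧ ¬(((C ∨ ¬B) ∧ B) ∧ ¬B)) ∧ ¬(B → (A ∧ C))) ∨ B)) ∧ ((A ∧ ¬B) → B)) = min(0.92, 1) = 0.92

0.92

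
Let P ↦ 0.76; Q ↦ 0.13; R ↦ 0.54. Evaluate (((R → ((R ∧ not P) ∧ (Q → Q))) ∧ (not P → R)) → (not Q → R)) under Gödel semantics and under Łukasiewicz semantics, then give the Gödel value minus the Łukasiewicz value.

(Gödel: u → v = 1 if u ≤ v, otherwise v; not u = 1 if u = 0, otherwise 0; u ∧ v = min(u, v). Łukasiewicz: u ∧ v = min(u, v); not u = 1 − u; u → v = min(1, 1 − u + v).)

0.03

Gödel evaluation:
  not P: Gödel ¬ of 0.76 = 0 (operand ≠ 0)
  (R ∧ not P) = min(0.54, 0) = 0
  (Q → Q): 0.13 ≤ 0.13, so result = 1
  ((R ∧ not P) ∧ (Q → Q)) = min(0, 1) = 0
  (R → ((R ∧ not P) ∧ (Q → Q))): 0.54 > 0, so result = 0
  not P: Gödel ¬ of 0.76 = 0 (operand ≠ 0)
  (not P → R): 0 ≤ 0.54, so result = 1
  ((R → ((R ∧ not P) ∧ (Q → Q))) ∧ (not P → R)) = min(0, 1) = 0
  not Q: Gödel ¬ of 0.13 = 0 (operand ≠ 0)
  (not Q → R): 0 ≤ 0.54, so result = 1
  (((R → ((R ∧ not P) ∧ (Q → Q))) ∧ (not P → R)) → (not Q → R)): 0 ≤ 1, so result = 1
  Gödel value = 1
Łukasiewicz evaluation:
  not P: Łukasiewicz ¬ gives 1 − 0.76 = 0.24
  (R ∧ not P) = min(0.54, 0.24) = 0.24
  (Q → Q): min(1, 1 − 0.13 + 0.13) = 1
  ((R ∧ not P) ∧ (Q → Q)) = min(0.24, 1) = 0.24
  (R → ((R ∧ not P) ∧ (Q → Q))): min(1, 1 − 0.54 + 0.24) = 0.7
  not P: Łukasiewicz ¬ gives 1 − 0.76 = 0.24
  (not P → R): min(1, 1 − 0.24 + 0.54) = 1
  ((R → ((R ∧ not P) ∧ (Q → Q))) ∧ (not P → R)) = min(0.7, 1) = 0.7
  not Q: Łukasiewicz ¬ gives 1 − 0.13 = 0.87
  (not Q → R): min(1, 1 − 0.87 + 0.54) = 0.67
  (((R → ((R ∧ not P) ∧ (Q → Q))) ∧ (not P → R)) → (not Q → R)): min(1, 1 − 0.7 + 0.67) = 0.97
  Łukasiewicz value = 0.97
Difference: 1 − 0.97 = 0.03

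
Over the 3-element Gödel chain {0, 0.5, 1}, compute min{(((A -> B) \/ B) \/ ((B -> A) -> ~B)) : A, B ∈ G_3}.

The minimum is attained at A = 1, B = 0.5:
  (A -> B): 1 > 0.5, so result = 0.5
  ((A -> B) \/ B) = max(0.5, 0.5) = 0.5
  (B -> A): 0.5 ≤ 1, so result = 1
  ~B: Gödel ¬ of 0.5 = 0 (operand ≠ 0)
  ((B -> A) -> ~B): 1 > 0, so result = 0
  (((A -> B) \/ B) \/ ((B -> A) -> ~B)) = max(0.5, 0) = 0.5
Checking all 9 assignments confirms none give a value below 0.50.

0.50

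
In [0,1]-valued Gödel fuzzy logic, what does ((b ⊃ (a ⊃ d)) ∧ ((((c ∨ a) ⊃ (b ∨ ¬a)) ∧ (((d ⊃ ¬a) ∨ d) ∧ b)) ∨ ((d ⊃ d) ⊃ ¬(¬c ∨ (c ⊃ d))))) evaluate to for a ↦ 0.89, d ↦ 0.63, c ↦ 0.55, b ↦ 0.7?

(a ⊃ d): 0.89 > 0.63, so result = 0.63
(b ⊃ (a ⊃ d)): 0.7 > 0.63, so result = 0.63
(c ∨ a) = max(0.55, 0.89) = 0.89
¬a: Gödel ¬ of 0.89 = 0 (operand ≠ 0)
(b ∨ ¬a) = max(0.7, 0) = 0.7
((c ∨ a) ⊃ (b ∨ ¬a)): 0.89 > 0.7, so result = 0.7
¬a: Gödel ¬ of 0.89 = 0 (operand ≠ 0)
(d ⊃ ¬a): 0.63 > 0, so result = 0
((d ⊃ ¬a) ∨ d) = max(0, 0.63) = 0.63
(((d ⊃ ¬a) ∨ d) ∧ b) = min(0.63, 0.7) = 0.63
(((c ∨ a) ⊃ (b ∨ ¬a)) ∧ (((d ⊃ ¬a) ∨ d) ∧ b)) = min(0.7, 0.63) = 0.63
(d ⊃ d): 0.63 ≤ 0.63, so result = 1
¬c: Gödel ¬ of 0.55 = 0 (operand ≠ 0)
(c ⊃ d): 0.55 ≤ 0.63, so result = 1
(¬c ∨ (c ⊃ d)) = max(0, 1) = 1
¬(¬c ∨ (c ⊃ d)): Gödel ¬ of 1 = 0 (operand ≠ 0)
((d ⊃ d) ⊃ ¬(¬c ∨ (c ⊃ d))): 1 > 0, so result = 0
((((c ∨ a) ⊃ (b ∨ ¬a)) ∧ (((d ⊃ ¬a) ∨ d) ∧ b)) ∨ ((d ⊃ d) ⊃ ¬(¬c ∨ (c ⊃ d)))) = max(0.63, 0) = 0.63
((b ⊃ (a ⊃ d)) ∧ ((((c ∨ a) ⊃ (b ∨ ¬a)) ∧ (((d ⊃ ¬a) ∨ d) ∧ b)) ∨ ((d ⊃ d) ⊃ ¬(¬c ∨ (c ⊃ d))))) = min(0.63, 0.63) = 0.63

0.63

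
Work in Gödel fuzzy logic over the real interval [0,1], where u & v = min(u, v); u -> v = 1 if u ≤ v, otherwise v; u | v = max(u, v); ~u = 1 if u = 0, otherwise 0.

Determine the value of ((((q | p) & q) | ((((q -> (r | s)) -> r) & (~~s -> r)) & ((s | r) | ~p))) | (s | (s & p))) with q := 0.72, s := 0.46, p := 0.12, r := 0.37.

0.72

(q | p) = max(0.72, 0.12) = 0.72
((q | p) & q) = min(0.72, 0.72) = 0.72
(r | s) = max(0.37, 0.46) = 0.46
(q -> (r | s)): 0.72 > 0.46, so result = 0.46
((q -> (r | s)) -> r): 0.46 > 0.37, so result = 0.37
~s: Gödel ¬ of 0.46 = 0 (operand ≠ 0)
~~s: Gödel ¬ of 0 = 1 (operand is 0)
(~~s -> r): 1 > 0.37, so result = 0.37
(((q -> (r | s)) -> r) & (~~s -> r)) = min(0.37, 0.37) = 0.37
(s | r) = max(0.46, 0.37) = 0.46
~p: Gödel ¬ of 0.12 = 0 (operand ≠ 0)
((s | r) | ~p) = max(0.46, 0) = 0.46
((((q -> (r | s)) -> r) & (~~s -> r)) & ((s | r) | ~p)) = min(0.37, 0.46) = 0.37
(((q | p) & q) | ((((q -> (r | s)) -> r) & (~~s -> r)) & ((s | r) | ~p))) = max(0.72, 0.37) = 0.72
(s & p) = min(0.46, 0.12) = 0.12
(s | (s & p)) = max(0.46, 0.12) = 0.46
((((q | p) & q) | ((((q -> (r | s)) -> r) & (~~s -> r)) & ((s | r) | ~p))) | (s | (s & p))) = max(0.72, 0.46) = 0.72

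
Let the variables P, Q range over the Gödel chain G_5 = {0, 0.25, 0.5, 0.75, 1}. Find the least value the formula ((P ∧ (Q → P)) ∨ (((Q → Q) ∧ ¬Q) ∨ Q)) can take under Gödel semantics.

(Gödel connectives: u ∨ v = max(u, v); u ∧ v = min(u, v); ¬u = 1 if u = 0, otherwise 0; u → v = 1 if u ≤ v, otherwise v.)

0.25

The minimum is attained at P = 0, Q = 0.25:
  (Q → P): 0.25 > 0, so result = 0
  (P ∧ (Q → P)) = min(0, 0) = 0
  (Q → Q): 0.25 ≤ 0.25, so result = 1
  ¬Q: Gödel ¬ of 0.25 = 0 (operand ≠ 0)
  ((Q → Q) ∧ ¬Q) = min(1, 0) = 0
  (((Q → Q) ∧ ¬Q) ∨ Q) = max(0, 0.25) = 0.25
  ((P ∧ (Q → P)) ∨ (((Q → Q) ∧ ¬Q) ∨ Q)) = max(0, 0.25) = 0.25
Checking all 25 assignments confirms none give a value below 0.25.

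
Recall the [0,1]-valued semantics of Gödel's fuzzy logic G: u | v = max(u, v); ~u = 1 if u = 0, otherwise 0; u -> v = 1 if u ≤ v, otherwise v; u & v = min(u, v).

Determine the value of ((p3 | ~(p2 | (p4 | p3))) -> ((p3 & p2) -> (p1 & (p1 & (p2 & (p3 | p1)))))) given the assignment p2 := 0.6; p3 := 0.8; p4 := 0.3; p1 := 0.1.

0.10

(p4 | p3) = max(0.3, 0.8) = 0.8
(p2 | (p4 | p3)) = max(0.6, 0.8) = 0.8
~(p2 | (p4 | p3)): Gödel ¬ of 0.8 = 0 (operand ≠ 0)
(p3 | ~(p2 | (p4 | p3))) = max(0.8, 0) = 0.8
(p3 & p2) = min(0.8, 0.6) = 0.6
(p3 | p1) = max(0.8, 0.1) = 0.8
(p2 & (p3 | p1)) = min(0.6, 0.8) = 0.6
(p1 & (p2 & (p3 | p1))) = min(0.1, 0.6) = 0.1
(p1 & (p1 & (p2 & (p3 | p1)))) = min(0.1, 0.1) = 0.1
((p3 & p2) -> (p1 & (p1 & (p2 & (p3 | p1))))): 0.6 > 0.1, so result = 0.1
((p3 | ~(p2 | (p4 | p3))) -> ((p3 & p2) -> (p1 & (p1 & (p2 & (p3 | p1)))))): 0.8 > 0.1, so result = 0.1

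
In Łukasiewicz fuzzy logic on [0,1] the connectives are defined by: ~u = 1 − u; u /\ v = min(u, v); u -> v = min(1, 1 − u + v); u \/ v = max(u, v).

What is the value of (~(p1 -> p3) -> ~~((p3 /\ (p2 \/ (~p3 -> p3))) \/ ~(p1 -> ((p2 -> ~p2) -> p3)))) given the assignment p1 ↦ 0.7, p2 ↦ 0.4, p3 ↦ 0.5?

(p1 -> p3): min(1, 1 − 0.7 + 0.5) = 0.8
~(p1 -> p3): Łukasiewicz ¬ gives 1 − 0.8 = 0.2
~p3: Łukasiewicz ¬ gives 1 − 0.5 = 0.5
(~p3 -> p3): min(1, 1 − 0.5 + 0.5) = 1
(p2 \/ (~p3 -> p3)) = max(0.4, 1) = 1
(p3 /\ (p2 \/ (~p3 -> p3))) = min(0.5, 1) = 0.5
~p2: Łukasiewicz ¬ gives 1 − 0.4 = 0.6
(p2 -> ~p2): min(1, 1 − 0.4 + 0.6) = 1
((p2 -> ~p2) -> p3): min(1, 1 − 1 + 0.5) = 0.5
(p1 -> ((p2 -> ~p2) -> p3)): min(1, 1 − 0.7 + 0.5) = 0.8
~(p1 -> ((p2 -> ~p2) -> p3)): Łukasiewicz ¬ gives 1 − 0.8 = 0.2
((p3 /\ (p2 \/ (~p3 -> p3))) \/ ~(p1 -> ((p2 -> ~p2) -> p3))) = max(0.5, 0.2) = 0.5
~((p3 /\ (p2 \/ (~p3 -> p3))) \/ ~(p1 -> ((p2 -> ~p2) -> p3))): Łukasiewicz ¬ gives 1 − 0.5 = 0.5
~~((p3 /\ (p2 \/ (~p3 -> p3))) \/ ~(p1 -> ((p2 -> ~p2) -> p3))): Łukasiewicz ¬ gives 1 − 0.5 = 0.5
(~(p1 -> p3) -> ~~((p3 /\ (p2 \/ (~p3 -> p3))) \/ ~(p1 -> ((p2 -> ~p2) -> p3)))): min(1, 1 − 0.2 + 0.5) = 1

1.00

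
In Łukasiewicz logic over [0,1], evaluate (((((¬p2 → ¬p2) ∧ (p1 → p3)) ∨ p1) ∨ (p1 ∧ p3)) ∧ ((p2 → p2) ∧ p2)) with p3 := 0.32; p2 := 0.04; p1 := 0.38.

0.04

¬p2: Łukasiewicz ¬ gives 1 − 0.04 = 0.96
¬p2: Łukasiewicz ¬ gives 1 − 0.04 = 0.96
(¬p2 → ¬p2): min(1, 1 − 0.96 + 0.96) = 1
(p1 → p3): min(1, 1 − 0.38 + 0.32) = 0.94
((¬p2 → ¬p2) ∧ (p1 → p3)) = min(1, 0.94) = 0.94
(((¬p2 → ¬p2) ∧ (p1 → p3)) ∨ p1) = max(0.94, 0.38) = 0.94
(p1 ∧ p3) = min(0.38, 0.32) = 0.32
((((¬p2 → ¬p2) ∧ (p1 → p3)) ∨ p1) ∨ (p1 ∧ p3)) = max(0.94, 0.32) = 0.94
(p2 → p2): min(1, 1 − 0.04 + 0.04) = 1
((p2 → p2) ∧ p2) = min(1, 0.04) = 0.04
(((((¬p2 → ¬p2) ∧ (p1 → p3)) ∨ p1) ∨ (p1 ∧ p3)) ∧ ((p2 → p2) ∧ p2)) = min(0.94, 0.04) = 0.04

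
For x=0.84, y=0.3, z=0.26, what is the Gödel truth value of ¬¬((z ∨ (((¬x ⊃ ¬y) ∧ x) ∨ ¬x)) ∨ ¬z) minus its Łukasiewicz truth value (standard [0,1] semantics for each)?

Gödel evaluation:
  ¬x: Gödel ¬ of 0.84 = 0 (operand ≠ 0)
  ¬y: Gödel ¬ of 0.3 = 0 (operand ≠ 0)
  (¬x ⊃ ¬y): 0 ≤ 0, so result = 1
  ((¬x ⊃ ¬y) ∧ x) = min(1, 0.84) = 0.84
  ¬x: Gödel ¬ of 0.84 = 0 (operand ≠ 0)
  (((¬x ⊃ ¬y) ∧ x) ∨ ¬x) = max(0.84, 0) = 0.84
  (z ∨ (((¬x ⊃ ¬y) ∧ x) ∨ ¬x)) = max(0.26, 0.84) = 0.84
  ¬z: Gödel ¬ of 0.26 = 0 (operand ≠ 0)
  ((z ∨ (((¬x ⊃ ¬y) ∧ x) ∨ ¬x)) ∨ ¬z) = max(0.84, 0) = 0.84
  ¬((z ∨ (((¬x ⊃ ¬y) ∧ x) ∨ ¬x)) ∨ ¬z): Gödel ¬ of 0.84 = 0 (operand ≠ 0)
  ¬¬((z ∨ (((¬x ⊃ ¬y) ∧ x) ∨ ¬x)) ∨ ¬z): Gödel ¬ of 0 = 1 (operand is 0)
  Gödel value = 1
Łukasiewicz evaluation:
  ¬x: Łukasiewicz ¬ gives 1 − 0.84 = 0.16
  ¬y: Łukasiewicz ¬ gives 1 − 0.3 = 0.7
  (¬x ⊃ ¬y): min(1, 1 − 0.16 + 0.7) = 1
  ((¬x ⊃ ¬y) ∧ x) = min(1, 0.84) = 0.84
  ¬x: Łukasiewicz ¬ gives 1 − 0.84 = 0.16
  (((¬x ⊃ ¬y) ∧ x) ∨ ¬x) = max(0.84, 0.16) = 0.84
  (z ∨ (((¬x ⊃ ¬y) ∧ x) ∨ ¬x)) = max(0.26, 0.84) = 0.84
  ¬z: Łukasiewicz ¬ gives 1 − 0.26 = 0.74
  ((z ∨ (((¬x ⊃ ¬y) ∧ x) ∨ ¬x)) ∨ ¬z) = max(0.84, 0.74) = 0.84
  ¬((z ∨ (((¬x ⊃ ¬y) ∧ x) ∨ ¬x)) ∨ ¬z): Łukasiewicz ¬ gives 1 − 0.84 = 0.16
  ¬¬((z ∨ (((¬x ⊃ ¬y) ∧ x) ∨ ¬x)) ∨ ¬z): Łukasiewicz ¬ gives 1 − 0.16 = 0.84
  Łukasiewicz value = 0.84
Difference: 1 − 0.84 = 0.16

0.16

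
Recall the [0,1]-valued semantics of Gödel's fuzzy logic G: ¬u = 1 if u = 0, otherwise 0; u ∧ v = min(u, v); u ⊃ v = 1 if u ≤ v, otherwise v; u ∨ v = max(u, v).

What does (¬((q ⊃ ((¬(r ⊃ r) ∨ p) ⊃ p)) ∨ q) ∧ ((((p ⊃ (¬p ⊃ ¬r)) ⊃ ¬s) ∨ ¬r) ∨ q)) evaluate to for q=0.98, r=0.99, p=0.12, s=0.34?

0.00

(r ⊃ r): 0.99 ≤ 0.99, so result = 1
¬(r ⊃ r): Gödel ¬ of 1 = 0 (operand ≠ 0)
(¬(r ⊃ r) ∨ p) = max(0, 0.12) = 0.12
((¬(r ⊃ r) ∨ p) ⊃ p): 0.12 ≤ 0.12, so result = 1
(q ⊃ ((¬(r ⊃ r) ∨ p) ⊃ p)): 0.98 ≤ 1, so result = 1
((q ⊃ ((¬(r ⊃ r) ∨ p) ⊃ p)) ∨ q) = max(1, 0.98) = 1
¬((q ⊃ ((¬(r ⊃ r) ∨ p) ⊃ p)) ∨ q): Gödel ¬ of 1 = 0 (operand ≠ 0)
¬p: Gödel ¬ of 0.12 = 0 (operand ≠ 0)
¬r: Gödel ¬ of 0.99 = 0 (operand ≠ 0)
(¬p ⊃ ¬r): 0 ≤ 0, so result = 1
(p ⊃ (¬p ⊃ ¬r)): 0.12 ≤ 1, so result = 1
¬s: Gödel ¬ of 0.34 = 0 (operand ≠ 0)
((p ⊃ (¬p ⊃ ¬r)) ⊃ ¬s): 1 > 0, so result = 0
¬r: Gödel ¬ of 0.99 = 0 (operand ≠ 0)
(((p ⊃ (¬p ⊃ ¬r)) ⊃ ¬s) ∨ ¬r) = max(0, 0) = 0
((((p ⊃ (¬p ⊃ ¬r)) ⊃ ¬s) ∨ ¬r) ∨ q) = max(0, 0.98) = 0.98
(¬((q ⊃ ((¬(r ⊃ r) ∨ p) ⊃ p)) ∨ q) ∧ ((((p ⊃ (¬p ⊃ ¬r)) ⊃ ¬s) ∨ ¬r) ∨ q)) = min(0, 0.98) = 0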